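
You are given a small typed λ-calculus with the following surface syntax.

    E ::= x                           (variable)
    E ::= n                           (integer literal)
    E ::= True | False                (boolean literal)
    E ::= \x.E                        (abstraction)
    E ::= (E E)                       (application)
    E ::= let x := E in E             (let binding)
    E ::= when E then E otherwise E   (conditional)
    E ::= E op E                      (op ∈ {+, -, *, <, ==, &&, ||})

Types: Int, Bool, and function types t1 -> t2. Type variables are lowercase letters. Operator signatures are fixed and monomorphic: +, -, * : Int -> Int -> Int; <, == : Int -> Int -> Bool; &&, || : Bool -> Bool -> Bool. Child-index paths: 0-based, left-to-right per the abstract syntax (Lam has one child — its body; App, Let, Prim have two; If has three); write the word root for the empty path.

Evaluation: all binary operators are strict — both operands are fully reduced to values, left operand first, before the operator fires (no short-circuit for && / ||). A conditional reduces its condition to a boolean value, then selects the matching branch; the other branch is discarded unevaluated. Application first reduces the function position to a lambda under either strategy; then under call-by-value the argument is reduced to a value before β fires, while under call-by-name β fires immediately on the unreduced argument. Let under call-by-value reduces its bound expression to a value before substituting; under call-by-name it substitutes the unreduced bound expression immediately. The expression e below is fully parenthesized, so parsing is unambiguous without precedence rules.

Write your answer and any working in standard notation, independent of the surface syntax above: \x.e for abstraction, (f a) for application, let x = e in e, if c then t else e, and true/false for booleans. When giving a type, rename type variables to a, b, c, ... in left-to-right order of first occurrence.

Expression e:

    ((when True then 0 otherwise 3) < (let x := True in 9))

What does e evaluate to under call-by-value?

Answer: true

Derivation:
step 0: ((if true then 0 else 3) < (let x = true in 9))
step 1: [if@0] (0 < (let x = true in 9))
step 2: [let@1] (0 < 9)
step 3: [delta@root] true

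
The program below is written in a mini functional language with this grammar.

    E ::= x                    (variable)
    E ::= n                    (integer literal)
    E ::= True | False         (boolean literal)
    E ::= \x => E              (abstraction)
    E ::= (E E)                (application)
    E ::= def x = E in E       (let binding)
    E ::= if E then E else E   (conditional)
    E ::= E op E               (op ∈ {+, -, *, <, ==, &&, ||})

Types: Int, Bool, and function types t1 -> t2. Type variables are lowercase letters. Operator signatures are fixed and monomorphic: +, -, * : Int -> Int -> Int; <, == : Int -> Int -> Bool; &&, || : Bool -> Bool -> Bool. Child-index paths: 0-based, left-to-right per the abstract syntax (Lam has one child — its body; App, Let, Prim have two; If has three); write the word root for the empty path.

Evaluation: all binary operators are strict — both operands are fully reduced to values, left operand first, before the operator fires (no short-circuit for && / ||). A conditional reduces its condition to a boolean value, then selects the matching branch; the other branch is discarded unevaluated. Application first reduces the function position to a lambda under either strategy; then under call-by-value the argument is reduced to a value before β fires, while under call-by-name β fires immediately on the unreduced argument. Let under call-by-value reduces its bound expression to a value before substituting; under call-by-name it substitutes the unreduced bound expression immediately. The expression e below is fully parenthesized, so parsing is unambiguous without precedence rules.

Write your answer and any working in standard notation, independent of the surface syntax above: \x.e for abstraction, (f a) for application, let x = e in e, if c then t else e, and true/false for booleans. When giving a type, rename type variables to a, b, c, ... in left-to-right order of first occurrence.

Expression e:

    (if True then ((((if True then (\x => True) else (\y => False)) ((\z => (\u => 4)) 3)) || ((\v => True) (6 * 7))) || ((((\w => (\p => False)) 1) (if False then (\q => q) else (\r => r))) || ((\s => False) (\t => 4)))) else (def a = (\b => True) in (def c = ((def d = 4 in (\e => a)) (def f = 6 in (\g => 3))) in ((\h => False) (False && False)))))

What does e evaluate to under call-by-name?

Answer: true

Working:
step 0: (if true then ((((if true then (\x.true) else (\y.false)) ((\z.(\u.4)) 3)) || ((\v.true) (6 * 7))) || ((((\w.(\p.false)) 1) (if false then (\q.q) else (\r.r))) || ((\s.false) (\t.4)))) else (let a = (\b.true) in (let c = ((let d = 4 in (\e.a)) (let f = 6 in (\g.3))) in ((\h.false) (false && false)))))
step 1: [if@root] ((((if true then (\x.true) else (\y.false)) ((\z.(\u.4)) 3)) || ((\v.true) (6 * 7))) || ((((\w.(\p.false)) 1) (if false then (\q.q) else (\r.r))) || ((\s.false) (\t.4))))
step 2: [if@0.0.0] ((((\x.true) ((\z.(\u.4)) 3)) || ((\v.true) (6 * 7))) || ((((\w.(\p.false)) 1) (if false then (\q.q) else (\r.r))) || ((\s.false) (\t.4))))
step 3: [beta@0.0] ((true || ((\v.true) (6 * 7))) || ((((\w.(\p.false)) 1) (if false then (\q.q) else (\r.r))) || ((\s.false) (\t.4))))
step 4: [beta@0.1] ((true || true) || ((((\w.(\p.false)) 1) (if false then (\q.q) else (\r.r))) || ((\s.false) (\t.4))))
step 5: [delta@0] (true || ((((\w.(\p.false)) 1) (if false then (\q.q) else (\r.r))) || ((\s.false) (\t.4))))
step 6: [beta@1.0.0] (true || (((\p.false) (if false then (\q.q) else (\r.r))) || ((\s.false) (\t.4))))
step 7: [beta@1.0] (true || (false || ((\s.false) (\t.4))))
step 8: [beta@1.1] (true || (false || false))
step 9: [delta@1] (true || false)
step 10: [delta@root] true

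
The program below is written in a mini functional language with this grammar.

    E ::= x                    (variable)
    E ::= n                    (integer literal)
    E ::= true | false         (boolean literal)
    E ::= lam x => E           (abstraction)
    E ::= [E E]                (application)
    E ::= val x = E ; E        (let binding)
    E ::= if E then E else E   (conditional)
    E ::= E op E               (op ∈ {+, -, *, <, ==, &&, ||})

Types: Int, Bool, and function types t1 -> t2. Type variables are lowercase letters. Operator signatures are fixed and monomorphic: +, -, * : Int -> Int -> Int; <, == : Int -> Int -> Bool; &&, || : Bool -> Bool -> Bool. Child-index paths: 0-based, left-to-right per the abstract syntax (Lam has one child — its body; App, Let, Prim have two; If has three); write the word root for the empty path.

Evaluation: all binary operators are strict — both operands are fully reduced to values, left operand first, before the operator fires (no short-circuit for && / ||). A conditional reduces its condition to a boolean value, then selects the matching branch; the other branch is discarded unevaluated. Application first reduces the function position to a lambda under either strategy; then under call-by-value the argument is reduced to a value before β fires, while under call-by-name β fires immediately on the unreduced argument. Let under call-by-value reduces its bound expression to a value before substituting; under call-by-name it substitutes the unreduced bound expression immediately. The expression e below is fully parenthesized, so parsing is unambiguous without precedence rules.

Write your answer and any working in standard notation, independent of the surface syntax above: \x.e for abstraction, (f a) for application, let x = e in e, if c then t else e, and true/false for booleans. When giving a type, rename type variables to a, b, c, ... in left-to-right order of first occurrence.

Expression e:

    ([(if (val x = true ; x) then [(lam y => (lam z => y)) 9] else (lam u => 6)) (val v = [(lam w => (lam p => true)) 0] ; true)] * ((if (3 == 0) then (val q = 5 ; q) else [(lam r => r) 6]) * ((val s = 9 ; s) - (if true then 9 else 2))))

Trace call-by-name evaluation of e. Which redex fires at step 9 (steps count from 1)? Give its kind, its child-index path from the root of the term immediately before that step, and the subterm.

Derivation:
step 0: (((if (let x = true in x) then ((\y.(\z.y)) 9) else (\u.6)) (let v = ((\w.(\p.true)) 0) in true)) * ((if (3 == 0) then (let q = 5 in q) else ((\r.r) 6)) * ((let s = 9 in s) - (if true then 9 else 2))))
step 1: [let@0.0.0] (((if true then ((\y.(\z.y)) 9) else (\u.6)) (let v = ((\w.(\p.true)) 0) in true)) * ((if (3 == 0) then (let q = 5 in q) else ((\r.r) 6)) * ((let s = 9 in s) - (if true then 9 else 2))))
step 2: [if@0.0] ((((\y.(\z.y)) 9) (let v = ((\w.(\p.true)) 0) in true)) * ((if (3 == 0) then (let q = 5 in q) else ((\r.r) 6)) * ((let s = 9 in s) - (if true then 9 else 2))))
step 3: [beta@0.0] (((\z.9) (let v = ((\w.(\p.true)) 0) in true)) * ((if (3 == 0) then (let q = 5 in q) else ((\r.r) 6)) * ((let s = 9 in s) - (if true then 9 else 2))))
step 4: [beta@0] (9 * ((if (3 == 0) then (let q = 5 in q) else ((\r.r) 6)) * ((let s = 9 in s) - (if true then 9 else 2))))
step 5: [delta@1.0.0] (9 * ((if false then (let q = 5 in q) else ((\r.r) 6)) * ((let s = 9 in s) - (if true then 9 else 2))))
step 6: [if@1.0] (9 * (((\r.r) 6) * ((let s = 9 in s) - (if true then 9 else 2))))
step 7: [beta@1.0] (9 * (6 * ((let s = 9 in s) - (if true then 9 else 2))))
step 8: [let@1.1.0] (9 * (6 * (9 - (if true then 9 else 2))))
step 9: [if@1.1.1] (9 * (6 * (9 - 9)))

Answer: if at 1.1.1 : (if true then 9 else 2)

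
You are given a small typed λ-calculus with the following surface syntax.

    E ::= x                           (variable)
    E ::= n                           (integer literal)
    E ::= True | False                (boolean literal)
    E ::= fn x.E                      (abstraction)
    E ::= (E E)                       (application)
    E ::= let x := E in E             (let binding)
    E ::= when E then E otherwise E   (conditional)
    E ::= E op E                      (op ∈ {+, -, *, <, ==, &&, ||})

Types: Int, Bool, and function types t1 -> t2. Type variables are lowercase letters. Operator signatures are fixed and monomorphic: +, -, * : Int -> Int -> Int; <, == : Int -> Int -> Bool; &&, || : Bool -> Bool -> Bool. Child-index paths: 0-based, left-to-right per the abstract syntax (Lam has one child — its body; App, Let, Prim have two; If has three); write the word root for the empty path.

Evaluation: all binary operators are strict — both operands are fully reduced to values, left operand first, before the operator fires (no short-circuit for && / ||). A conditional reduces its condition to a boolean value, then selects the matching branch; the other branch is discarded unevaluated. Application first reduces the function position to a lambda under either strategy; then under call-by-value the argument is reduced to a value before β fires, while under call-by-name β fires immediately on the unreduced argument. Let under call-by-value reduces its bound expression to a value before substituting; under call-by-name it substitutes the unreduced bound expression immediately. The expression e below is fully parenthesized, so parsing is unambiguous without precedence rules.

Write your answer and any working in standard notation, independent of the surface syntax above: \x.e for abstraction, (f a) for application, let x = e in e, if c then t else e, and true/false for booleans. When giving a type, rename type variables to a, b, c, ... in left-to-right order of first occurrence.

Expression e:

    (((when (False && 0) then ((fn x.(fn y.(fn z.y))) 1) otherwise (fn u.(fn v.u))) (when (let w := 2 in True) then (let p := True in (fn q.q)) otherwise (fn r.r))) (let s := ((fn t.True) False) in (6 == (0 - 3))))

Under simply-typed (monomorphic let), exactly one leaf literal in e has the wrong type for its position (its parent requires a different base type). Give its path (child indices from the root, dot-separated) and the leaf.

Answer: 0.0.0.1 : 0

Working:
  unify Bool ~ Bool
  unify Int ~ Bool
  FAIL: mismatch Int ~ Bool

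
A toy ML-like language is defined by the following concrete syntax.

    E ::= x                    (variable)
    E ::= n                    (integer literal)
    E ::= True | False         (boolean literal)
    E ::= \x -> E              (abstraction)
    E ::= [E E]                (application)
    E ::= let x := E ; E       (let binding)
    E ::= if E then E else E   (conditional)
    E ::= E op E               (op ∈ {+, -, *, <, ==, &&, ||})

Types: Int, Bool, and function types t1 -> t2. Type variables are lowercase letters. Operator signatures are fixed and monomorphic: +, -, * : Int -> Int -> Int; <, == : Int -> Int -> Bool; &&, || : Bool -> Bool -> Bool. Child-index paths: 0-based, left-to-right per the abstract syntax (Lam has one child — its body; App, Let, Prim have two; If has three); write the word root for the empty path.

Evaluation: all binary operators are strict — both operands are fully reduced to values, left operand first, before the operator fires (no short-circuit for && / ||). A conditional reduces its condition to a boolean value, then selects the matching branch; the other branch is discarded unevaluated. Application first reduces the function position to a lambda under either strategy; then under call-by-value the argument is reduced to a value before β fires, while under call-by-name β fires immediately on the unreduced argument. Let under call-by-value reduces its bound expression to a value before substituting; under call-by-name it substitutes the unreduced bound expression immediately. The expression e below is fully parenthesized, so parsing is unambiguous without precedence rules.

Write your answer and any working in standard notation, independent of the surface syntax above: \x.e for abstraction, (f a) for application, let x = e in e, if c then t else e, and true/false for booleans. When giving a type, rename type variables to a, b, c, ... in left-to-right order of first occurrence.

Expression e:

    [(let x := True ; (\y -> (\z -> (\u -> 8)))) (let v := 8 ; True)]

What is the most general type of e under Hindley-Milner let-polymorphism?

Answer: a -> b -> Int

Working:
let x : Bool
\u._ : c -> Int
\z._ : b -> c -> Int
\y._ : a -> b -> c -> Int
let v : Int
  unify a -> b -> c -> Int ~ Bool -> d
  unify a ~ Bool
  unify b -> c -> Int ~ d
_ _ : b -> c -> Int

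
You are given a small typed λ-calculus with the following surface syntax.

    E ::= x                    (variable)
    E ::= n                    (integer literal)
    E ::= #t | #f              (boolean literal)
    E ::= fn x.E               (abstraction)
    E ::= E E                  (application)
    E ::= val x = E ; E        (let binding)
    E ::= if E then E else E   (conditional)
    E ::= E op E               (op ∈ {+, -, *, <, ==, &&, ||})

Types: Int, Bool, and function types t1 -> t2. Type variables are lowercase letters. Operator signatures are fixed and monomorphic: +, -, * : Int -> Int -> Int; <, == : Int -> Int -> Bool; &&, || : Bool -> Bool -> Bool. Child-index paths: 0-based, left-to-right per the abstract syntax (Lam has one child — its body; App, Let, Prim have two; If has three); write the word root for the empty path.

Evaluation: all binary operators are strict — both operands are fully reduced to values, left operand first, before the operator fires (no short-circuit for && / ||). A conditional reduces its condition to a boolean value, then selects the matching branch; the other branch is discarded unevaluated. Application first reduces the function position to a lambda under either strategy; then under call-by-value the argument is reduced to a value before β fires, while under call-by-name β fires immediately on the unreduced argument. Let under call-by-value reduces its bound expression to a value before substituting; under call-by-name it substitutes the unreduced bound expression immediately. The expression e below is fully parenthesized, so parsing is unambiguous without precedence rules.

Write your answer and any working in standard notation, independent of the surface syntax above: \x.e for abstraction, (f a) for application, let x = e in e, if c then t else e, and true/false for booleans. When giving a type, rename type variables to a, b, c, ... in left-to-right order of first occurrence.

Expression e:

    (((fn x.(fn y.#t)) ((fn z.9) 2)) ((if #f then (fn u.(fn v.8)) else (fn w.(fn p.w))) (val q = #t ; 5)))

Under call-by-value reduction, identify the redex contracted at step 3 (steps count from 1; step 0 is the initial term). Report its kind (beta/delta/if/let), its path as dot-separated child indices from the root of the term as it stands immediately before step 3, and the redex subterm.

Derivation:
step 0: (((\x.(\y.true)) ((\z.9) 2)) ((if false then (\u.(\v.8)) else (\w.(\p.w))) (let q = true in 5)))
step 1: [beta@0.1] (((\x.(\y.true)) 9) ((if false then (\u.(\v.8)) else (\w.(\p.w))) (let q = true in 5)))
step 2: [beta@0] ((\y.true) ((if false then (\u.(\v.8)) else (\w.(\p.w))) (let q = true in 5)))
step 3: [if@1.0] ((\y.true) ((\w.(\p.w)) (let q = true in 5)))

Answer: if at 1.0 : (if false then (\u.(\v.8)) else (\w.(\p.w)))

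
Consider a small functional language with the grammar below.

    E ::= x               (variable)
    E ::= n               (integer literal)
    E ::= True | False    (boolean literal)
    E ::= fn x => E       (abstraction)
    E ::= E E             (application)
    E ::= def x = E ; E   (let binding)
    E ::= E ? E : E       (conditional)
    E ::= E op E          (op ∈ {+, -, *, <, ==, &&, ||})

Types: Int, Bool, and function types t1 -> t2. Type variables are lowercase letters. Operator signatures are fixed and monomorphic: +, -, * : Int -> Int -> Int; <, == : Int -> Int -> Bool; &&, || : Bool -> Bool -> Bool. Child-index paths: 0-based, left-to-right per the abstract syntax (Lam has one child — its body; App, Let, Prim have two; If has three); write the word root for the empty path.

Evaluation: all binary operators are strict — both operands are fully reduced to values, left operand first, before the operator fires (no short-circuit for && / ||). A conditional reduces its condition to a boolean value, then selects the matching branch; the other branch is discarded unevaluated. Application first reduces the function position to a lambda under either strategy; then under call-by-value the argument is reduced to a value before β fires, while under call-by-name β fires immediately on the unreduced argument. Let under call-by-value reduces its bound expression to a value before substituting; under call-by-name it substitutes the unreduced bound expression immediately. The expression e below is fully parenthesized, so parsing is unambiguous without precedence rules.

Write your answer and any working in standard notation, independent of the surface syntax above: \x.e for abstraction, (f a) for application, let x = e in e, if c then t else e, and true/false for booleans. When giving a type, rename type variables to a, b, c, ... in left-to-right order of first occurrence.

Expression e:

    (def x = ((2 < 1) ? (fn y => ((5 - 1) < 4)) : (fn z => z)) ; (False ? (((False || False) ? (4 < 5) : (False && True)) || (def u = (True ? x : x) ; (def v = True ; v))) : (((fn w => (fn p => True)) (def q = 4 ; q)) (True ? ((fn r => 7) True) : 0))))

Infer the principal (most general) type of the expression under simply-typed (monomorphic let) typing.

Derivation:
  unify Int ~ Int
  unify Int ~ Int
  unify Bool ~ Bool
  unify Int ~ Int
  unify Int ~ Int
  unify Int ~ Int
  unify Int ~ Int
\y._ : a -> Bool
z : b
\z._ : b -> b
  unify a -> Bool ~ b -> b
  unify a ~ b
  unify Bool ~ b
let x : Bool -> Bool
  unify Bool ~ Bool
  unify Bool ~ Bool
  unify Bool ~ Bool
  unify Bool ~ Bool
  unify Int ~ Int
  unify Int ~ Int
  unify Bool ~ Bool
  unify Bool ~ Bool
  unify Bool ~ Bool
  unify Bool ~ Bool
  unify Bool ~ Bool
x : Bool -> Bool
x : Bool -> Bool
  unify Bool -> Bool ~ Bool -> Bool
  unify Bool ~ Bool
  unify Bool ~ Bool
let u : Bool -> Bool
let v : Bool
v : Bool
  unify Bool ~ Bool
\p._ : d -> Bool
\w._ : c -> d -> Bool
let q : Int
q : Int
  unify c -> d -> Bool ~ Int -> e
  unify c ~ Int
  unify d -> Bool ~ e
_ _ : d -> Bool
  unify Bool ~ Bool
\r._ : f -> Int
  unify f -> Int ~ Bool -> g
  unify f ~ Bool
  unify Int ~ g
_ _ : Int
  unify Int ~ Int
  unify d -> Bool ~ Int -> h
  unify d ~ Int
  unify Bool ~ h
_ _ : Bool
  unify Bool ~ Bool

Answer: Bool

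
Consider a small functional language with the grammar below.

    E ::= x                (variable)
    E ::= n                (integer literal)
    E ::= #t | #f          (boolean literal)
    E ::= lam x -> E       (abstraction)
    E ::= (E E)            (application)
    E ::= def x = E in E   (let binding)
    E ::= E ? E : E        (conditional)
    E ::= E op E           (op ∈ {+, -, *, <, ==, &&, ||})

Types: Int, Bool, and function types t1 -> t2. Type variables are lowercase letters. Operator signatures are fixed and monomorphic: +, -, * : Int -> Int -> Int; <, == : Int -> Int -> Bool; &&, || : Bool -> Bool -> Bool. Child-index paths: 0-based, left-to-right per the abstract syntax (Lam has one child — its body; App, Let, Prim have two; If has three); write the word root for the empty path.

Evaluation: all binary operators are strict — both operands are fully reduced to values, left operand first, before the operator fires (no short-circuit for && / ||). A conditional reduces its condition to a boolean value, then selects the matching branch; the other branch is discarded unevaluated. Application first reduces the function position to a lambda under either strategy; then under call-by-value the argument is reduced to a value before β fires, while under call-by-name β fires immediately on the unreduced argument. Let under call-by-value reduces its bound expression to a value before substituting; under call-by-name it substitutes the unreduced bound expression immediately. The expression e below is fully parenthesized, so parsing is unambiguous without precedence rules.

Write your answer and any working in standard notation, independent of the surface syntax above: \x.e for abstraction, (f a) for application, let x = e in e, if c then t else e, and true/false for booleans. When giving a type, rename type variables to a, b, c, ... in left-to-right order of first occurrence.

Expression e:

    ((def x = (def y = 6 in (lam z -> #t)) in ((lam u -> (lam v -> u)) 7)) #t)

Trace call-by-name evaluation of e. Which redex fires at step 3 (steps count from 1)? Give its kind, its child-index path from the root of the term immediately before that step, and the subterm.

Answer: beta at root : ((\v.7) true)

Working:
step 0: ((let x = (let y = 6 in (\z.true)) in ((\u.(\v.u)) 7)) true)
step 1: [let@0] (((\u.(\v.u)) 7) true)
step 2: [beta@0] ((\v.7) true)
step 3: [beta@root] 7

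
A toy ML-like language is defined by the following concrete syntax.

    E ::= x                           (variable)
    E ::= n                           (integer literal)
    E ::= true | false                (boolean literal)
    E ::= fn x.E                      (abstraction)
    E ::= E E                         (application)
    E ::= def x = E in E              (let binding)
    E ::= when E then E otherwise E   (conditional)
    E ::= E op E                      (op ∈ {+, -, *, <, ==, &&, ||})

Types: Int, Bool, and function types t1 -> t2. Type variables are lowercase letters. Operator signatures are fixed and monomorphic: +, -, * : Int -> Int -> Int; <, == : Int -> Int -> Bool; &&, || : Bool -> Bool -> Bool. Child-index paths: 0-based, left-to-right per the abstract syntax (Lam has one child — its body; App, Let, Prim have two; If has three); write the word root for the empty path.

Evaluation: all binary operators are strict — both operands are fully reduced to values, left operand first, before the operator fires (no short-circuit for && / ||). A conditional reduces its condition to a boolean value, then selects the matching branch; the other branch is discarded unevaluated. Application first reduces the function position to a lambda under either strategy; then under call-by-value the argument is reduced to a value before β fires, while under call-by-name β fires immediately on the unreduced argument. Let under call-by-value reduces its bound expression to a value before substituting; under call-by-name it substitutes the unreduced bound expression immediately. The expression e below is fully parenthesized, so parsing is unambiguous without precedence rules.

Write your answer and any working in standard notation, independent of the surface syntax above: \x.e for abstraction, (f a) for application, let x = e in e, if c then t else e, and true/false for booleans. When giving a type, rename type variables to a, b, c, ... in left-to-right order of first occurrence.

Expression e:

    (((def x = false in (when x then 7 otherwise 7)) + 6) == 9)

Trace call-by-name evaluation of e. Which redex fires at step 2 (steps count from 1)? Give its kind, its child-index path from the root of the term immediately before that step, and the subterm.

Answer: if at 0.0 : (if false then 7 else 7)

Trace:
step 0: (((let x = false in (if x then 7 else 7)) + 6) == 9)
step 1: [let@0.0] (((if false then 7 else 7) + 6) == 9)
step 2: [if@0.0] ((7 + 6) == 9)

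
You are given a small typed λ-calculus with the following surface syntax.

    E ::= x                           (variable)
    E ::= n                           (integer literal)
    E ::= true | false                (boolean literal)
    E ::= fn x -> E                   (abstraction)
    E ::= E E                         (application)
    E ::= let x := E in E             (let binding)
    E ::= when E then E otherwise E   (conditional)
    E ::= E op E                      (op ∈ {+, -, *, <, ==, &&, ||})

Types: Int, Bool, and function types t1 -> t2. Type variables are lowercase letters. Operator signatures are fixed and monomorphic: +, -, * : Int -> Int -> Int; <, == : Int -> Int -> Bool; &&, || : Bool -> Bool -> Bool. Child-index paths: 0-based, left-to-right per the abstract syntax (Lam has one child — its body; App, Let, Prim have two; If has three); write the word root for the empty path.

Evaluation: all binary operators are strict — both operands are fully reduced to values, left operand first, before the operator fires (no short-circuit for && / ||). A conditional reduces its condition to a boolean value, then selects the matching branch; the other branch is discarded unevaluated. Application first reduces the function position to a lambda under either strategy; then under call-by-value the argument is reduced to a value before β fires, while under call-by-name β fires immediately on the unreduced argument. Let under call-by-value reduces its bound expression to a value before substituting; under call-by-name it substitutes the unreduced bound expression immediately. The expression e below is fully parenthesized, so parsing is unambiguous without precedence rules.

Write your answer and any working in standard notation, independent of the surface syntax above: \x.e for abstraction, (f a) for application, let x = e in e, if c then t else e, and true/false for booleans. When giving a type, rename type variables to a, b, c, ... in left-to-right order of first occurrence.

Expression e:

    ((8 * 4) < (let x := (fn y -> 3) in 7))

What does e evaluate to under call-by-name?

Working:
step 0: ((8 * 4) < (let x = (\y.3) in 7))
step 1: [delta@0] (32 < (let x = (\y.3) in 7))
step 2: [let@1] (32 < 7)
step 3: [delta@root] false

Answer: false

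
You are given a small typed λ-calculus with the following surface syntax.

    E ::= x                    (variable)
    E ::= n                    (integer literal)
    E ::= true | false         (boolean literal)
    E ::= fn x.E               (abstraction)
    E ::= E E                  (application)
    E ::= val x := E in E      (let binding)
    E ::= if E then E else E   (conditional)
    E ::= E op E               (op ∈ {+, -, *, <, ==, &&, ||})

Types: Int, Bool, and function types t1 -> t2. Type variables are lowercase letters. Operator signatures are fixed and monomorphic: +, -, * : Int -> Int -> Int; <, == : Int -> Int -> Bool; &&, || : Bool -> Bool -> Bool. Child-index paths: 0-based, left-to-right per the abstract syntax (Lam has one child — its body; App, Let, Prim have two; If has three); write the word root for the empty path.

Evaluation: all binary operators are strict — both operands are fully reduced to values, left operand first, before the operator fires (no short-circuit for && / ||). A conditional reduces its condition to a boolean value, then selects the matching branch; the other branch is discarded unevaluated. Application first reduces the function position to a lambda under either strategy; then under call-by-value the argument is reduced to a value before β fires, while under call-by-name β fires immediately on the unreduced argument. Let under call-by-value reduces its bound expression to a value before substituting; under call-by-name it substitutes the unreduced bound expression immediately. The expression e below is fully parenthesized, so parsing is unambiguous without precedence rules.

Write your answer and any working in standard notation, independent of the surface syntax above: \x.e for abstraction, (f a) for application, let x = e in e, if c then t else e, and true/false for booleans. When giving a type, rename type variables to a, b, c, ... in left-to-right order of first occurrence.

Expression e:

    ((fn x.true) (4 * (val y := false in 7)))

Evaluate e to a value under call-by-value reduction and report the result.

Answer: true

Working:
step 0: ((\x.true) (4 * (let y = false in 7)))
step 1: [let@1.1] ((\x.true) (4 * 7))
step 2: [delta@1] ((\x.true) 28)
step 3: [beta@root] true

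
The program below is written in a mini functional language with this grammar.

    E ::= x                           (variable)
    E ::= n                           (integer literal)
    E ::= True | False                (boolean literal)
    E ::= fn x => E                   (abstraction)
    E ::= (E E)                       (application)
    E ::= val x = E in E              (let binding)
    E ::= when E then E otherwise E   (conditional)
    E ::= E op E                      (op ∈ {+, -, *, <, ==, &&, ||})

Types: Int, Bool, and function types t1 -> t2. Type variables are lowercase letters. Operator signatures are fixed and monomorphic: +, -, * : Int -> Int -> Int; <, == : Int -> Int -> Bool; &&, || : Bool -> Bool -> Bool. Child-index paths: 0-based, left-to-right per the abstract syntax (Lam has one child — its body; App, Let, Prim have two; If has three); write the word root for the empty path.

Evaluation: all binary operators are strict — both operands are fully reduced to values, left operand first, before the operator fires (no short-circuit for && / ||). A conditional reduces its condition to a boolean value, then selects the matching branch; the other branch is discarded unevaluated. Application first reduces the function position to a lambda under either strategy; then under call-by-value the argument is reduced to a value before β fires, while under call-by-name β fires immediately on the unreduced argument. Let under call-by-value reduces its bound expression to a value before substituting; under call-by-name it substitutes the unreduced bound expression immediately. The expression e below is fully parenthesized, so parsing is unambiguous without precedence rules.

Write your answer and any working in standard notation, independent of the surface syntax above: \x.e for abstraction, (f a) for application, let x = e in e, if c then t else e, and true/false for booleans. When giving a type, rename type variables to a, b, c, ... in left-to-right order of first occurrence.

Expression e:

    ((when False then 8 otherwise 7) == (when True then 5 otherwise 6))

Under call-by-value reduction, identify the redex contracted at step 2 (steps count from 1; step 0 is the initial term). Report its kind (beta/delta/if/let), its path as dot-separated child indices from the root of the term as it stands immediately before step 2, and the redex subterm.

Trace:
step 0: ((if false then 8 else 7) == (if true then 5 else 6))
step 1: [if@0] (7 == (if true then 5 else 6))
step 2: [if@1] (7 == 5)

Answer: if at 1 : (if true then 5 else 6)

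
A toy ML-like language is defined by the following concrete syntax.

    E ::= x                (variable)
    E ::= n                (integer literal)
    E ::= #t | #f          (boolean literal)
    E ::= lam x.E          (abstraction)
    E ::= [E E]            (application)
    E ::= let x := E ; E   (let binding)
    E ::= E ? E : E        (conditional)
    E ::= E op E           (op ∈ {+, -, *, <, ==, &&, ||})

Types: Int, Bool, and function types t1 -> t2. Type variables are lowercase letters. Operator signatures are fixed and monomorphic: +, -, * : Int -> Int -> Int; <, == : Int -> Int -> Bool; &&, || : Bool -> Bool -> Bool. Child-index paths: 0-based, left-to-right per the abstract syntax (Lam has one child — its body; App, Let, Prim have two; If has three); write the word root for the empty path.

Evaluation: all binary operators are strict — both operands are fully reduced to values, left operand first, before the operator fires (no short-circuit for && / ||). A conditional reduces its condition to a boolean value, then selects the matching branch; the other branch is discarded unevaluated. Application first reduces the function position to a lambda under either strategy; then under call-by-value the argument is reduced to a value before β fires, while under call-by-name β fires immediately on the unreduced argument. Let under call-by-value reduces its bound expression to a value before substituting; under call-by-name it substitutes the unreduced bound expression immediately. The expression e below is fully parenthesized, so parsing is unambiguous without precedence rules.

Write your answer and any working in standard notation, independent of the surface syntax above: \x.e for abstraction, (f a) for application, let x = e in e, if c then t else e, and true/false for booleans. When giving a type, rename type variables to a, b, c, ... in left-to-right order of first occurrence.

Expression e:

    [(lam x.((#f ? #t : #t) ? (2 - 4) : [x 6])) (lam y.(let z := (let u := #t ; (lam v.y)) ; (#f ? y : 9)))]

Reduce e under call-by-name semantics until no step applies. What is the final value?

Derivation:
step 0: ((\x.(if (if false then true else true) then (2 - 4) else (x 6))) (\y.(let z = (let u = true in (\v.y)) in (if false then y else 9))))
step 1: [beta@root] (if (if false then true else true) then (2 - 4) else ((\y.(let z = (let u = true in (\v.y)) in (if false then y else 9))) 6))
step 2: [if@0] (if true then (2 - 4) else ((\y.(let z = (let u = true in (\v.y)) in (if false then y else 9))) 6))
step 3: [if@root] (2 - 4)
step 4: [delta@root] -2

Answer: -2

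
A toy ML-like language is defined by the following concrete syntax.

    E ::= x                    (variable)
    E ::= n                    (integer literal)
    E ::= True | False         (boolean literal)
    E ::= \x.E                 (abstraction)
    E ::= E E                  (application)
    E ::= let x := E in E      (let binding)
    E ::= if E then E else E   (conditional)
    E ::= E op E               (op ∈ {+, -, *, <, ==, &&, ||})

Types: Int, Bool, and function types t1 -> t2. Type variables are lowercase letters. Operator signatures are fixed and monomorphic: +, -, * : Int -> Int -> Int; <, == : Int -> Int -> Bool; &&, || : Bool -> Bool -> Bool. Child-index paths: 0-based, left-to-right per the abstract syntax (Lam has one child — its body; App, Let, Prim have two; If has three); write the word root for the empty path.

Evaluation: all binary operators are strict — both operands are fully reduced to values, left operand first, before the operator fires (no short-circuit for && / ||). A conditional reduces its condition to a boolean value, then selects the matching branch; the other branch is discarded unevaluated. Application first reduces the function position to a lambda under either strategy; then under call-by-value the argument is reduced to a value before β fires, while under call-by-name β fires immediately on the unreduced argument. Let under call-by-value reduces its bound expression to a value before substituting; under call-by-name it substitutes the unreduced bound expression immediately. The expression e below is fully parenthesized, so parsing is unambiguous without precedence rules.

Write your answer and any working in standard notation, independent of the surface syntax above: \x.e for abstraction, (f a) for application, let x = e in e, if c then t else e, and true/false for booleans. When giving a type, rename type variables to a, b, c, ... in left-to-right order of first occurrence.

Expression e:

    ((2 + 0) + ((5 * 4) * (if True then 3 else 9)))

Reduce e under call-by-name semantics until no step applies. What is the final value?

Derivation:
step 0: ((2 + 0) + ((5 * 4) * (if true then 3 else 9)))
step 1: [delta@0] (2 + ((5 * 4) * (if true then 3 else 9)))
step 2: [delta@1.0] (2 + (20 * (if true then 3 else 9)))
step 3: [if@1.1] (2 + (20 * 3))
step 4: [delta@1] (2 + 60)
step 5: [delta@root] 62

Answer: 62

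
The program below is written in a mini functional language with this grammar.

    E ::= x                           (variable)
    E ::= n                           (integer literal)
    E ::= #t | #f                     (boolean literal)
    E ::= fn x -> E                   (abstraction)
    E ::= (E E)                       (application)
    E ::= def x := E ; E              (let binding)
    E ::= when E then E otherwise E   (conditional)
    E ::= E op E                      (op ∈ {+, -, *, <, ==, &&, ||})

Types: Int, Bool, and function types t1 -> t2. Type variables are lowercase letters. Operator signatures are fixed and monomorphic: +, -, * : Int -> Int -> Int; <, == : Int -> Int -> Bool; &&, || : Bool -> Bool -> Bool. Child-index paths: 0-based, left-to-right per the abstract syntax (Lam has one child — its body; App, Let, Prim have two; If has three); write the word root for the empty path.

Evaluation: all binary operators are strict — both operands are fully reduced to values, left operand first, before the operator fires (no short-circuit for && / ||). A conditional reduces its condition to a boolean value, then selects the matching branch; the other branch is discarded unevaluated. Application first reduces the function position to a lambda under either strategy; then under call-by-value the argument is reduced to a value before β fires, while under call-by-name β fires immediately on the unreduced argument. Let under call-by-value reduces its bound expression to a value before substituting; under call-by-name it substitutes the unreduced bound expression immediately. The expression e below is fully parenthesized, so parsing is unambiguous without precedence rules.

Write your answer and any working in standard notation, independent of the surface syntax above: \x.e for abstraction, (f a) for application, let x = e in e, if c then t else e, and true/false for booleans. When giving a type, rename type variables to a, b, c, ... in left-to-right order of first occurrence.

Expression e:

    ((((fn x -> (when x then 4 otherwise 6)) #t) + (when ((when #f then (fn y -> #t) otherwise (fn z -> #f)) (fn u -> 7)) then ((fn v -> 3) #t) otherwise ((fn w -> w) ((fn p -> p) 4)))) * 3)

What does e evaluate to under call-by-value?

Derivation:
step 0: ((((\x.(if x then 4 else 6)) true) + (if ((if false then (\y.true) else (\z.false)) (\u.7)) then ((\v.3) true) else ((\w.w) ((\p.p) 4)))) * 3)
step 1: [beta@0.0] (((if true then 4 else 6) + (if ((if false then (\y.true) else (\z.false)) (\u.7)) then ((\v.3) true) else ((\w.w) ((\p.p) 4)))) * 3)
step 2: [if@0.0] ((4 + (if ((if false then (\y.true) else (\z.false)) (\u.7)) then ((\v.3) true) else ((\w.w) ((\p.p) 4)))) * 3)
step 3: [if@0.1.0.0] ((4 + (if ((\z.false) (\u.7)) then ((\v.3) true) else ((\w.w) ((\p.p) 4)))) * 3)
step 4: [beta@0.1.0] ((4 + (if false then ((\v.3) true) else ((\w.w) ((\p.p) 4)))) * 3)
step 5: [if@0.1] ((4 + ((\w.w) ((\p.p) 4))) * 3)
step 6: [beta@0.1.1] ((4 + ((\w.w) 4)) * 3)
step 7: [beta@0.1] ((4 + 4) * 3)
step 8: [delta@0] (8 * 3)
step 9: [delta@root] 24

Answer: 24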